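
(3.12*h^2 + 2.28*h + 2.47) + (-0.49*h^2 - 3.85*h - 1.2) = 2.63*h^2 - 1.57*h + 1.27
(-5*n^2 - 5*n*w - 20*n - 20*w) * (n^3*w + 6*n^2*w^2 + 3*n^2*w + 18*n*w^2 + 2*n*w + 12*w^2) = -5*n^5*w - 35*n^4*w^2 - 35*n^4*w - 30*n^3*w^3 - 245*n^3*w^2 - 70*n^3*w - 210*n^2*w^3 - 490*n^2*w^2 - 40*n^2*w - 420*n*w^3 - 280*n*w^2 - 240*w^3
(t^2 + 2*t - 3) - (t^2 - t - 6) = 3*t + 3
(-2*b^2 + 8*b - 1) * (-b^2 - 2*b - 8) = 2*b^4 - 4*b^3 + b^2 - 62*b + 8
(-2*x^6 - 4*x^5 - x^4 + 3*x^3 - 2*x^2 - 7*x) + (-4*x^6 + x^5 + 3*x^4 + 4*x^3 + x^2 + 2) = -6*x^6 - 3*x^5 + 2*x^4 + 7*x^3 - x^2 - 7*x + 2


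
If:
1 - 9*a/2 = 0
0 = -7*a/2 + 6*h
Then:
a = 2/9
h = 7/54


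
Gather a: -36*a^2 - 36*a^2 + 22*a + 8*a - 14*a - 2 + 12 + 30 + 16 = -72*a^2 + 16*a + 56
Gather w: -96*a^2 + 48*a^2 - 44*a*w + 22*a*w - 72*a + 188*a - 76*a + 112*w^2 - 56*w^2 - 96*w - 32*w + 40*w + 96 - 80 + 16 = -48*a^2 + 40*a + 56*w^2 + w*(-22*a - 88) + 32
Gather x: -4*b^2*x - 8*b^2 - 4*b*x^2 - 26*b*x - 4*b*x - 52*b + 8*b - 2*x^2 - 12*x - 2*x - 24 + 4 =-8*b^2 - 44*b + x^2*(-4*b - 2) + x*(-4*b^2 - 30*b - 14) - 20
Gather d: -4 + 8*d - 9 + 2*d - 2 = 10*d - 15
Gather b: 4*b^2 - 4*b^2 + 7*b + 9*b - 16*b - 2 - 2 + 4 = 0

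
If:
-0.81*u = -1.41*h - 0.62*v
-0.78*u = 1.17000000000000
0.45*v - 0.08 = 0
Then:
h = -0.94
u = -1.50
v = 0.18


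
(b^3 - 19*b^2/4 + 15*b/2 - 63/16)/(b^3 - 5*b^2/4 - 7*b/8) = (4*b^2 - 12*b + 9)/(2*b*(2*b + 1))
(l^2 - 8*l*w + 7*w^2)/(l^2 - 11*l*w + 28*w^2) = (-l + w)/(-l + 4*w)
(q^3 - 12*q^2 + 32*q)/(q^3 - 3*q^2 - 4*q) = (q - 8)/(q + 1)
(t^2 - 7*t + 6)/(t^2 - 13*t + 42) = (t - 1)/(t - 7)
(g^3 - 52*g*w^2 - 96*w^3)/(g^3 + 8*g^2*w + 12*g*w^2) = (g - 8*w)/g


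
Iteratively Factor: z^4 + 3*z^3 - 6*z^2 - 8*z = (z)*(z^3 + 3*z^2 - 6*z - 8) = z*(z + 4)*(z^2 - z - 2) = z*(z - 2)*(z + 4)*(z + 1)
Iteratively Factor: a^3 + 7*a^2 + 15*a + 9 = (a + 3)*(a^2 + 4*a + 3) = (a + 1)*(a + 3)*(a + 3)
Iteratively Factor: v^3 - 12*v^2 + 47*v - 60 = (v - 3)*(v^2 - 9*v + 20) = (v - 5)*(v - 3)*(v - 4)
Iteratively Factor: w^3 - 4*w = (w + 2)*(w^2 - 2*w) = (w - 2)*(w + 2)*(w)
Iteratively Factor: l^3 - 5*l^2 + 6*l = (l - 3)*(l^2 - 2*l) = (l - 3)*(l - 2)*(l)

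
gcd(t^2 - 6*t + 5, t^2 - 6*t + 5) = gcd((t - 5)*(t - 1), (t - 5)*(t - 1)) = t^2 - 6*t + 5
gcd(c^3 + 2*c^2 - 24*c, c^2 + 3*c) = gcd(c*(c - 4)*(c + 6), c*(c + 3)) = c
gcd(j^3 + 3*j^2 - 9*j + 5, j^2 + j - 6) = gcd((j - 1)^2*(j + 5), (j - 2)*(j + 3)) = 1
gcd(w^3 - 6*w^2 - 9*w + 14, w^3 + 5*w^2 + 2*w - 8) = w^2 + w - 2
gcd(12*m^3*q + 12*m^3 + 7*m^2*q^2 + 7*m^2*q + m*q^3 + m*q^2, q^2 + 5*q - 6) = 1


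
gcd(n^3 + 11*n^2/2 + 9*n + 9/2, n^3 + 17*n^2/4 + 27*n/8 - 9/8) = n^2 + 9*n/2 + 9/2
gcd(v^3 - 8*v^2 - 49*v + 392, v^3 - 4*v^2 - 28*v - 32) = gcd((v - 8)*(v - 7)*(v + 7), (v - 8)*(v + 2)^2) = v - 8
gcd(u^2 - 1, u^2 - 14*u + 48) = 1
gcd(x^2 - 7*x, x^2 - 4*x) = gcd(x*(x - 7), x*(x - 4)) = x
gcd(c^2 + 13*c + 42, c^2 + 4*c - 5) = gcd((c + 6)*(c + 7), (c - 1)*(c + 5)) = 1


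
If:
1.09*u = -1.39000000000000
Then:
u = -1.28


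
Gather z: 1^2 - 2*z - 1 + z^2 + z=z^2 - z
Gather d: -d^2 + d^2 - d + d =0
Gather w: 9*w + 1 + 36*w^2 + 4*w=36*w^2 + 13*w + 1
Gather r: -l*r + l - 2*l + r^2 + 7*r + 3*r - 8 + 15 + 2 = -l + r^2 + r*(10 - l) + 9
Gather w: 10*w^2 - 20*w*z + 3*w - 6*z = 10*w^2 + w*(3 - 20*z) - 6*z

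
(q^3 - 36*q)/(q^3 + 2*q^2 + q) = (q^2 - 36)/(q^2 + 2*q + 1)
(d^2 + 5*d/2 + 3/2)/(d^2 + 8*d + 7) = (d + 3/2)/(d + 7)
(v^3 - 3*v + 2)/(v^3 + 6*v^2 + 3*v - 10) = (v - 1)/(v + 5)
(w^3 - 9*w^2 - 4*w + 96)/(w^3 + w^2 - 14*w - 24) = (w - 8)/(w + 2)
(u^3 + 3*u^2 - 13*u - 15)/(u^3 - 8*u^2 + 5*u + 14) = (u^2 + 2*u - 15)/(u^2 - 9*u + 14)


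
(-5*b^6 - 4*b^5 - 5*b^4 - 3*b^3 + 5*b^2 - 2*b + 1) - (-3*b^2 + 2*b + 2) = -5*b^6 - 4*b^5 - 5*b^4 - 3*b^3 + 8*b^2 - 4*b - 1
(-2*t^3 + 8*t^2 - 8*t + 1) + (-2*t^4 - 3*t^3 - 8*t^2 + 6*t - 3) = -2*t^4 - 5*t^3 - 2*t - 2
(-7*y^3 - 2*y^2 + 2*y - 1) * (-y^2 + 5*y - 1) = 7*y^5 - 33*y^4 - 5*y^3 + 13*y^2 - 7*y + 1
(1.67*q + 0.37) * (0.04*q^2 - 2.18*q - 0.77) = 0.0668*q^3 - 3.6258*q^2 - 2.0925*q - 0.2849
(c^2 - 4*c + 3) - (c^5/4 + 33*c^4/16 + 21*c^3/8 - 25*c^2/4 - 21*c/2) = -c^5/4 - 33*c^4/16 - 21*c^3/8 + 29*c^2/4 + 13*c/2 + 3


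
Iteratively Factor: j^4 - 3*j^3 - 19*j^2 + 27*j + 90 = (j + 3)*(j^3 - 6*j^2 - j + 30) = (j - 5)*(j + 3)*(j^2 - j - 6) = (j - 5)*(j - 3)*(j + 3)*(j + 2)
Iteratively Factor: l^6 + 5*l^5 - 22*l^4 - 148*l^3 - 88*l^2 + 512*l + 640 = (l + 4)*(l^5 + l^4 - 26*l^3 - 44*l^2 + 88*l + 160) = (l + 2)*(l + 4)*(l^4 - l^3 - 24*l^2 + 4*l + 80) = (l - 2)*(l + 2)*(l + 4)*(l^3 + l^2 - 22*l - 40) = (l - 2)*(l + 2)^2*(l + 4)*(l^2 - l - 20) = (l - 5)*(l - 2)*(l + 2)^2*(l + 4)*(l + 4)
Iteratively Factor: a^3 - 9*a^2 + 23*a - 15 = (a - 5)*(a^2 - 4*a + 3) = (a - 5)*(a - 1)*(a - 3)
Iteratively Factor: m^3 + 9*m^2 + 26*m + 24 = (m + 3)*(m^2 + 6*m + 8) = (m + 3)*(m + 4)*(m + 2)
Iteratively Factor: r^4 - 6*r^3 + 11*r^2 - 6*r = (r)*(r^3 - 6*r^2 + 11*r - 6) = r*(r - 3)*(r^2 - 3*r + 2) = r*(r - 3)*(r - 2)*(r - 1)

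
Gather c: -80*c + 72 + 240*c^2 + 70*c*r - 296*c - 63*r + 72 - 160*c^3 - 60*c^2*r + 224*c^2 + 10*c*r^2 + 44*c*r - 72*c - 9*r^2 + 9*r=-160*c^3 + c^2*(464 - 60*r) + c*(10*r^2 + 114*r - 448) - 9*r^2 - 54*r + 144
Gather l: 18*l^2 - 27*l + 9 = 18*l^2 - 27*l + 9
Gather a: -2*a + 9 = 9 - 2*a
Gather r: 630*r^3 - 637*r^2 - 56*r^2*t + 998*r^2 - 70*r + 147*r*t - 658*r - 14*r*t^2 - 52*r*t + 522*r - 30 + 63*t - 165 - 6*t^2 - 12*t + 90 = 630*r^3 + r^2*(361 - 56*t) + r*(-14*t^2 + 95*t - 206) - 6*t^2 + 51*t - 105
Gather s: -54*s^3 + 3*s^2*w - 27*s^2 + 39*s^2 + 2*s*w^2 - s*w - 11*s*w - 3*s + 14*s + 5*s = -54*s^3 + s^2*(3*w + 12) + s*(2*w^2 - 12*w + 16)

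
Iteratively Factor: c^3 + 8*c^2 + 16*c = (c + 4)*(c^2 + 4*c) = c*(c + 4)*(c + 4)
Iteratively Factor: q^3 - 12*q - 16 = (q - 4)*(q^2 + 4*q + 4) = (q - 4)*(q + 2)*(q + 2)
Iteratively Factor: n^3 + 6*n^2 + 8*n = (n + 2)*(n^2 + 4*n) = (n + 2)*(n + 4)*(n)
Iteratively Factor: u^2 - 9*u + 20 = (u - 4)*(u - 5)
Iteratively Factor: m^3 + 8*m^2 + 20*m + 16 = (m + 2)*(m^2 + 6*m + 8) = (m + 2)^2*(m + 4)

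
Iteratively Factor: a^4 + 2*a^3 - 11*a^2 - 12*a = (a)*(a^3 + 2*a^2 - 11*a - 12) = a*(a - 3)*(a^2 + 5*a + 4) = a*(a - 3)*(a + 1)*(a + 4)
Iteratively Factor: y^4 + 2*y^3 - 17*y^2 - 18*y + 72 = (y - 2)*(y^3 + 4*y^2 - 9*y - 36) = (y - 3)*(y - 2)*(y^2 + 7*y + 12) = (y - 3)*(y - 2)*(y + 3)*(y + 4)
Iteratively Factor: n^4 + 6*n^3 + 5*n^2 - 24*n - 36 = (n + 3)*(n^3 + 3*n^2 - 4*n - 12) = (n + 3)^2*(n^2 - 4) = (n + 2)*(n + 3)^2*(n - 2)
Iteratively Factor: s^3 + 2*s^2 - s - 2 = (s - 1)*(s^2 + 3*s + 2) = (s - 1)*(s + 1)*(s + 2)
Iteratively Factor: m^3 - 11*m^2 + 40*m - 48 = (m - 3)*(m^2 - 8*m + 16) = (m - 4)*(m - 3)*(m - 4)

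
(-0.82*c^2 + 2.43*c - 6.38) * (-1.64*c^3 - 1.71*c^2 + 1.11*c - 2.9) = 1.3448*c^5 - 2.583*c^4 + 5.3977*c^3 + 15.9851*c^2 - 14.1288*c + 18.502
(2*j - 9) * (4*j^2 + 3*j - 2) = 8*j^3 - 30*j^2 - 31*j + 18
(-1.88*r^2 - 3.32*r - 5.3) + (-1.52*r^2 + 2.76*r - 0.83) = -3.4*r^2 - 0.56*r - 6.13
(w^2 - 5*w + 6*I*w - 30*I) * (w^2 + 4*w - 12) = w^4 - w^3 + 6*I*w^3 - 32*w^2 - 6*I*w^2 + 60*w - 192*I*w + 360*I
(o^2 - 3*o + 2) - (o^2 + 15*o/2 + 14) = -21*o/2 - 12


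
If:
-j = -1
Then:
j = 1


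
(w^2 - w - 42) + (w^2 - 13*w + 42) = 2*w^2 - 14*w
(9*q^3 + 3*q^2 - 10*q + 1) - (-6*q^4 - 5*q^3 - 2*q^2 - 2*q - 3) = 6*q^4 + 14*q^3 + 5*q^2 - 8*q + 4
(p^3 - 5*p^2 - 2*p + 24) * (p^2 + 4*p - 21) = p^5 - p^4 - 43*p^3 + 121*p^2 + 138*p - 504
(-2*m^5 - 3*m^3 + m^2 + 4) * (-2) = 4*m^5 + 6*m^3 - 2*m^2 - 8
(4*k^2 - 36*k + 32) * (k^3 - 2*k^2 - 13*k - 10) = 4*k^5 - 44*k^4 + 52*k^3 + 364*k^2 - 56*k - 320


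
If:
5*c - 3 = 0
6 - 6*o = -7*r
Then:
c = 3/5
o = 7*r/6 + 1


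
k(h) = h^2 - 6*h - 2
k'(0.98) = -4.04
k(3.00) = -11.00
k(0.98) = -6.92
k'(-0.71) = -7.42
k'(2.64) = -0.72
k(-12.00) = 214.00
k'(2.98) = -0.04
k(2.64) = -10.87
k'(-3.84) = -13.68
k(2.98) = -11.00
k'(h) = 2*h - 6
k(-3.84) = 35.79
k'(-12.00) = -30.00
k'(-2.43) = -10.86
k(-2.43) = 18.48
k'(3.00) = 0.00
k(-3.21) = 27.56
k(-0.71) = 2.76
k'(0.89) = -4.22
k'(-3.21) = -12.42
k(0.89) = -6.55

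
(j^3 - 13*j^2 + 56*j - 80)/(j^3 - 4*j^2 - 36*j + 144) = (j^2 - 9*j + 20)/(j^2 - 36)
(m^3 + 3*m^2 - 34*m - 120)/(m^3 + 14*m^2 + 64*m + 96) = (m^2 - m - 30)/(m^2 + 10*m + 24)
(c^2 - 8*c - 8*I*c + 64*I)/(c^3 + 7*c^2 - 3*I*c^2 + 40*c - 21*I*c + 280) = (c - 8)/(c^2 + c*(7 + 5*I) + 35*I)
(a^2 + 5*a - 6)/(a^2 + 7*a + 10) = (a^2 + 5*a - 6)/(a^2 + 7*a + 10)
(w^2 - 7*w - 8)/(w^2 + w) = (w - 8)/w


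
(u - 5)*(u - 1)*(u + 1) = u^3 - 5*u^2 - u + 5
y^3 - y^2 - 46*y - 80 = (y - 8)*(y + 2)*(y + 5)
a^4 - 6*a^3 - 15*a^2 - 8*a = a*(a - 8)*(a + 1)^2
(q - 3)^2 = q^2 - 6*q + 9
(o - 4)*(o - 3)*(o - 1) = o^3 - 8*o^2 + 19*o - 12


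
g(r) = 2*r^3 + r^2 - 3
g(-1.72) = -10.22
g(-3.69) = -89.87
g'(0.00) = 0.00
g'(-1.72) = 14.31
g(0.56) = -2.34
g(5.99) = 462.72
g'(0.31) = 1.20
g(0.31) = -2.84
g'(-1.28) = 7.27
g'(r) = 6*r^2 + 2*r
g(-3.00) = -48.00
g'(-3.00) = 48.00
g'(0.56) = 3.00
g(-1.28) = -5.56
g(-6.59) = -531.95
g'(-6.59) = 247.39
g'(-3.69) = 74.32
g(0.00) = -3.00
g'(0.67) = 4.03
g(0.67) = -1.95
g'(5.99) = 227.26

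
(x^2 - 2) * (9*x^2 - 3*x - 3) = 9*x^4 - 3*x^3 - 21*x^2 + 6*x + 6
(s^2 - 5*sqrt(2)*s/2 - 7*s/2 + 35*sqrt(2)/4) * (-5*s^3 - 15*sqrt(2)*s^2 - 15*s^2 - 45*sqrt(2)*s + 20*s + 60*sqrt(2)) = -5*s^5 - 5*sqrt(2)*s^4/2 + 5*s^4/2 + 5*sqrt(2)*s^3/4 + 295*s^3/2 - 215*s^2/2 + 145*sqrt(2)*s^2/4 - 2175*s/2 - 35*sqrt(2)*s + 1050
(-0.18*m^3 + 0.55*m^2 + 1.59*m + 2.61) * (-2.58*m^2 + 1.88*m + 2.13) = 0.4644*m^5 - 1.7574*m^4 - 3.4516*m^3 - 2.5731*m^2 + 8.2935*m + 5.5593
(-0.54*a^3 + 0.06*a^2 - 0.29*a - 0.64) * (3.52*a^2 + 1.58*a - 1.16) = -1.9008*a^5 - 0.642*a^4 - 0.2996*a^3 - 2.7806*a^2 - 0.6748*a + 0.7424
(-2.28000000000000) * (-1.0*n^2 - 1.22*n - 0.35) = 2.28*n^2 + 2.7816*n + 0.798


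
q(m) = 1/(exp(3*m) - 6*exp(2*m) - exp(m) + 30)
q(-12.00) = 0.03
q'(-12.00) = 0.00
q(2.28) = 0.00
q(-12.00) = 0.03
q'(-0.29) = 0.01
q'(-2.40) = 0.00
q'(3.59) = -0.00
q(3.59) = 0.00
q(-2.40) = 0.03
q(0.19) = 0.05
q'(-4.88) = 0.00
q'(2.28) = -0.01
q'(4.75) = -0.00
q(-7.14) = 0.03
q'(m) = (-3*exp(3*m) + 12*exp(2*m) + exp(m))/(exp(3*m) - 6*exp(2*m) - exp(m) + 30)^2 = (-3*exp(2*m) + 12*exp(m) + 1)*exp(m)/(exp(3*m) - 6*exp(2*m) - exp(m) + 30)^2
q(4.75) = 0.00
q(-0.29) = 0.04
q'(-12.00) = 0.00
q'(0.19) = 0.03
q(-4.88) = 0.03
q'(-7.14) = 0.00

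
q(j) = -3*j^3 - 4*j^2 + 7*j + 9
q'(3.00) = -98.00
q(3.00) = -87.00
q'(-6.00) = -269.00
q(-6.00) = 471.00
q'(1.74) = -34.17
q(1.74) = -6.73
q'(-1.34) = 1.56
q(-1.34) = -0.34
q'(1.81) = -36.96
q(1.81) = -9.22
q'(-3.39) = -69.31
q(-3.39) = 56.18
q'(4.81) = -239.70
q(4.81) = -383.73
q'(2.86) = -89.50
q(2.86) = -73.88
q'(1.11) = -12.97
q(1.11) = 7.74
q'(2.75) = -83.06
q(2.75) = -64.39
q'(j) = -9*j^2 - 8*j + 7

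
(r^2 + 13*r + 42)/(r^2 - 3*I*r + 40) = (r^2 + 13*r + 42)/(r^2 - 3*I*r + 40)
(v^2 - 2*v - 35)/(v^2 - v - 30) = (v - 7)/(v - 6)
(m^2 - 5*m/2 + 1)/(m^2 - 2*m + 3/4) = 2*(m - 2)/(2*m - 3)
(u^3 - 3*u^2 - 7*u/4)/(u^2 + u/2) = u - 7/2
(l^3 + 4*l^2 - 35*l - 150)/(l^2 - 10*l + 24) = (l^2 + 10*l + 25)/(l - 4)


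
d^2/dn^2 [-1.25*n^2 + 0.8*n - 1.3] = -2.50000000000000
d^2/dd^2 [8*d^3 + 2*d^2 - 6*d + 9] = 48*d + 4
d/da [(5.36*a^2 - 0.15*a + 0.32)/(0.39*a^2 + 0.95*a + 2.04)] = (5.1505*a^2 + 21.6192*a - 0.61)/(0.1521*a^4 + 0.741*a^3 + 2.4937*a^2 + 3.876*a + 4.1616)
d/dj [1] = 0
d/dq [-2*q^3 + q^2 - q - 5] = -6*q^2 + 2*q - 1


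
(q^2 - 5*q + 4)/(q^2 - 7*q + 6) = (q - 4)/(q - 6)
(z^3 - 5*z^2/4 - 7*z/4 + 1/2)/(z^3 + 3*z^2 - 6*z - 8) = (z - 1/4)/(z + 4)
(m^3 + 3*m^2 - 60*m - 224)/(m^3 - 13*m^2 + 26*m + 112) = (m^2 + 11*m + 28)/(m^2 - 5*m - 14)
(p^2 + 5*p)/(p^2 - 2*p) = (p + 5)/(p - 2)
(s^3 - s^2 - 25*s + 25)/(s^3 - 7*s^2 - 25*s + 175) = (s - 1)/(s - 7)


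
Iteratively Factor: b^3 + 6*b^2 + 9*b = (b)*(b^2 + 6*b + 9) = b*(b + 3)*(b + 3)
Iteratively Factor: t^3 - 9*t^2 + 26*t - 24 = (t - 4)*(t^2 - 5*t + 6) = (t - 4)*(t - 3)*(t - 2)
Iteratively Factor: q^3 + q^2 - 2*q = (q + 2)*(q^2 - q) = (q - 1)*(q + 2)*(q)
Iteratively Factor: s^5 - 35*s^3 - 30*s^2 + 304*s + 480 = (s - 4)*(s^4 + 4*s^3 - 19*s^2 - 106*s - 120) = (s - 4)*(s + 4)*(s^3 - 19*s - 30) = (s - 4)*(s + 2)*(s + 4)*(s^2 - 2*s - 15) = (s - 5)*(s - 4)*(s + 2)*(s + 4)*(s + 3)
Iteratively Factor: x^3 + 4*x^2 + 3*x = (x + 3)*(x^2 + x) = x*(x + 3)*(x + 1)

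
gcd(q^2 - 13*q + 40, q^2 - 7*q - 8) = q - 8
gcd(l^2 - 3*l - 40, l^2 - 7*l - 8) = l - 8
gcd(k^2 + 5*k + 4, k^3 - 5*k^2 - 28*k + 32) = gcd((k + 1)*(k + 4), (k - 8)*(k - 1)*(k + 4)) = k + 4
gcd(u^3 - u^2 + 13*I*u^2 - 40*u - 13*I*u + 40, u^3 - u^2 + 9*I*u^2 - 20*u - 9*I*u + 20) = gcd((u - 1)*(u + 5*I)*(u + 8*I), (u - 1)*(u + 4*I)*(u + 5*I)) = u^2 + u*(-1 + 5*I) - 5*I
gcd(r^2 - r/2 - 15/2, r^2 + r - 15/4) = r + 5/2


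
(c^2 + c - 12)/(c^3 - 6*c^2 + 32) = (c^2 + c - 12)/(c^3 - 6*c^2 + 32)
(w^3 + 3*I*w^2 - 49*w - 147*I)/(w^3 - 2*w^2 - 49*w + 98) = (w + 3*I)/(w - 2)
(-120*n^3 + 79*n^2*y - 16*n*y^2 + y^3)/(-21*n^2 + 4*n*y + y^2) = (40*n^2 - 13*n*y + y^2)/(7*n + y)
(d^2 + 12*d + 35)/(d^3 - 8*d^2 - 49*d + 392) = (d + 5)/(d^2 - 15*d + 56)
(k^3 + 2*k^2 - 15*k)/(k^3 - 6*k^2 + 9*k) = (k + 5)/(k - 3)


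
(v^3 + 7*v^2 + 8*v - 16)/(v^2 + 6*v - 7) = (v^2 + 8*v + 16)/(v + 7)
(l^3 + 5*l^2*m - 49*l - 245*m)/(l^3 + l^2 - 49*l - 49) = (l + 5*m)/(l + 1)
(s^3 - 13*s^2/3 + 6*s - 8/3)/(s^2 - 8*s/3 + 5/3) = (3*s^2 - 10*s + 8)/(3*s - 5)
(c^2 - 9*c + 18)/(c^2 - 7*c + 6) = (c - 3)/(c - 1)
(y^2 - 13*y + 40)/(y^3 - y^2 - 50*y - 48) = (y - 5)/(y^2 + 7*y + 6)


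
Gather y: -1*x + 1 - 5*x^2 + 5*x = -5*x^2 + 4*x + 1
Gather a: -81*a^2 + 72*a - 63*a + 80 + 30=-81*a^2 + 9*a + 110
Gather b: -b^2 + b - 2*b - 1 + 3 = -b^2 - b + 2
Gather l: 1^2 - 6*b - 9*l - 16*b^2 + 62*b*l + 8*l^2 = -16*b^2 - 6*b + 8*l^2 + l*(62*b - 9) + 1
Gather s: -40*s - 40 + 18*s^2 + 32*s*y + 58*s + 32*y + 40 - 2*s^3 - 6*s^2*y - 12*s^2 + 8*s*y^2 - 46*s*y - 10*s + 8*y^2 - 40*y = -2*s^3 + s^2*(6 - 6*y) + s*(8*y^2 - 14*y + 8) + 8*y^2 - 8*y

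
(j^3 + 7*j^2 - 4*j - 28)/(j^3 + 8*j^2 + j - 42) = (j + 2)/(j + 3)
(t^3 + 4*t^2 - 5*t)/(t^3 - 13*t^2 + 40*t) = (t^2 + 4*t - 5)/(t^2 - 13*t + 40)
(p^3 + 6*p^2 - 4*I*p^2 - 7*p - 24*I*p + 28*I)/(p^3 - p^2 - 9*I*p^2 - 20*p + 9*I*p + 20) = (p + 7)/(p - 5*I)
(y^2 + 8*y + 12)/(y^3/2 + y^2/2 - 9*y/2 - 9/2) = 2*(y^2 + 8*y + 12)/(y^3 + y^2 - 9*y - 9)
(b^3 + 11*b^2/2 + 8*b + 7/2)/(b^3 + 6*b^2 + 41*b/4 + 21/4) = 2*(b + 1)/(2*b + 3)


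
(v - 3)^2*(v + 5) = v^3 - v^2 - 21*v + 45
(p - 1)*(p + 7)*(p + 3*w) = p^3 + 3*p^2*w + 6*p^2 + 18*p*w - 7*p - 21*w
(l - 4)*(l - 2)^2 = l^3 - 8*l^2 + 20*l - 16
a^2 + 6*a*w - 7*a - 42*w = (a - 7)*(a + 6*w)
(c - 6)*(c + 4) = c^2 - 2*c - 24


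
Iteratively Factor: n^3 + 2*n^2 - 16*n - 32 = (n + 2)*(n^2 - 16) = (n + 2)*(n + 4)*(n - 4)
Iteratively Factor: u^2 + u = (u)*(u + 1)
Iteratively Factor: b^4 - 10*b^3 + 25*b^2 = (b)*(b^3 - 10*b^2 + 25*b) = b*(b - 5)*(b^2 - 5*b) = b^2*(b - 5)*(b - 5)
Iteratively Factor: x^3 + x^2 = (x)*(x^2 + x) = x^2*(x + 1)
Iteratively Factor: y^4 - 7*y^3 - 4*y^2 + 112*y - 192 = (y + 4)*(y^3 - 11*y^2 + 40*y - 48) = (y - 3)*(y + 4)*(y^2 - 8*y + 16) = (y - 4)*(y - 3)*(y + 4)*(y - 4)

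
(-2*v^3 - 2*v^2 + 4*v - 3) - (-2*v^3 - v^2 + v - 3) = -v^2 + 3*v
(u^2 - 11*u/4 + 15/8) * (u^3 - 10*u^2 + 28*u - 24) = u^5 - 51*u^4/4 + 459*u^3/8 - 479*u^2/4 + 237*u/2 - 45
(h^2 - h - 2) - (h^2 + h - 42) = 40 - 2*h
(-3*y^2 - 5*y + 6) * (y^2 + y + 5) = -3*y^4 - 8*y^3 - 14*y^2 - 19*y + 30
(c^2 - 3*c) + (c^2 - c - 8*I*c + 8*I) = 2*c^2 - 4*c - 8*I*c + 8*I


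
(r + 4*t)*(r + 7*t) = r^2 + 11*r*t + 28*t^2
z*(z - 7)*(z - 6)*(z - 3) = z^4 - 16*z^3 + 81*z^2 - 126*z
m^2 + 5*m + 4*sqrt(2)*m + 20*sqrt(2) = (m + 5)*(m + 4*sqrt(2))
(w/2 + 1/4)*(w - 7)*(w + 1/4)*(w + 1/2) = w^4/2 - 23*w^3/8 - 33*w^2/8 - 55*w/32 - 7/32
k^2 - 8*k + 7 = (k - 7)*(k - 1)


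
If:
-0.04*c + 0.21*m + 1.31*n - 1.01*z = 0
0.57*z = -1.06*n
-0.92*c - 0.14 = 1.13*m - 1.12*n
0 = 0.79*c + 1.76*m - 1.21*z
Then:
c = -0.47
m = 0.24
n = -0.02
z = 0.04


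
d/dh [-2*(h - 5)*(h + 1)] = 8 - 4*h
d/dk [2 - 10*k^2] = -20*k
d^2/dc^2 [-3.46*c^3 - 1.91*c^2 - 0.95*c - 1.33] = -20.76*c - 3.82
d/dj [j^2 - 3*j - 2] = 2*j - 3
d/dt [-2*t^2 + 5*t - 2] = 5 - 4*t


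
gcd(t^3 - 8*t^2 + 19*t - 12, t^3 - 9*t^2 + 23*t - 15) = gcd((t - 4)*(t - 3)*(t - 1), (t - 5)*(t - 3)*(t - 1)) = t^2 - 4*t + 3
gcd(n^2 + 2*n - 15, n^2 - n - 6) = n - 3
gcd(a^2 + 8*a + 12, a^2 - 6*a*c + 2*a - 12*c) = a + 2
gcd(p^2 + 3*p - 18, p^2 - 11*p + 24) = p - 3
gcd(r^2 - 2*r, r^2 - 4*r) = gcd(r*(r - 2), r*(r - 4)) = r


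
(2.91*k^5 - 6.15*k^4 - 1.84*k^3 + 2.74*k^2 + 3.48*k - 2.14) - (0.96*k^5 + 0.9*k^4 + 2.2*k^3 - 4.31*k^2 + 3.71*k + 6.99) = 1.95*k^5 - 7.05*k^4 - 4.04*k^3 + 7.05*k^2 - 0.23*k - 9.13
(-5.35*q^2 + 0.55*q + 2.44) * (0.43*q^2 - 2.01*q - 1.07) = -2.3005*q^4 + 10.99*q^3 + 5.6682*q^2 - 5.4929*q - 2.6108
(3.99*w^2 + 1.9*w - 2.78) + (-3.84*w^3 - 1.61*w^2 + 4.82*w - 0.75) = -3.84*w^3 + 2.38*w^2 + 6.72*w - 3.53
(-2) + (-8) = -10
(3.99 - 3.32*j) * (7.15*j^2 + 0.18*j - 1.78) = -23.738*j^3 + 27.9309*j^2 + 6.6278*j - 7.1022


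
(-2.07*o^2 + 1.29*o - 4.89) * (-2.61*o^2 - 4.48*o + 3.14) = 5.4027*o^4 + 5.9067*o^3 + 0.483899999999998*o^2 + 25.9578*o - 15.3546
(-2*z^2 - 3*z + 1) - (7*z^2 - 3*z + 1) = -9*z^2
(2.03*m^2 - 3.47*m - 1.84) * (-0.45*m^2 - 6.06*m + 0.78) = -0.9135*m^4 - 10.7403*m^3 + 23.4396*m^2 + 8.4438*m - 1.4352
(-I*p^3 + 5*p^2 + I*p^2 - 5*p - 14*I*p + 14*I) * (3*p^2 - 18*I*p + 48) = -3*I*p^5 - 3*p^4 + 3*I*p^4 + 3*p^3 - 180*I*p^3 - 12*p^2 + 180*I*p^2 + 12*p - 672*I*p + 672*I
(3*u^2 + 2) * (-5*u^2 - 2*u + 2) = -15*u^4 - 6*u^3 - 4*u^2 - 4*u + 4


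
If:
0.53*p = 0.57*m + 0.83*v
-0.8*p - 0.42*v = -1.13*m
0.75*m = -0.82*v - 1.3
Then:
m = -1.47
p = -1.96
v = -0.24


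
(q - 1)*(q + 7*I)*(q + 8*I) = q^3 - q^2 + 15*I*q^2 - 56*q - 15*I*q + 56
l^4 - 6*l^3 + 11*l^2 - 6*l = l*(l - 3)*(l - 2)*(l - 1)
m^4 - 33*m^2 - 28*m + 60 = (m - 6)*(m - 1)*(m + 2)*(m + 5)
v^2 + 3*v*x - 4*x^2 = (v - x)*(v + 4*x)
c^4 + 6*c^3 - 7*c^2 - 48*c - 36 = (c - 3)*(c + 1)*(c + 2)*(c + 6)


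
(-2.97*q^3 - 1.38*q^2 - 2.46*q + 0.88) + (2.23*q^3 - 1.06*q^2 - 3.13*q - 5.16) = -0.74*q^3 - 2.44*q^2 - 5.59*q - 4.28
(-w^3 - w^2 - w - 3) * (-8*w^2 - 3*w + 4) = 8*w^5 + 11*w^4 + 7*w^3 + 23*w^2 + 5*w - 12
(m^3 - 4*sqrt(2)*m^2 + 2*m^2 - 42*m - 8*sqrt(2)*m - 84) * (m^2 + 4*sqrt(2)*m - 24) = m^5 + 2*m^4 - 98*m^3 - 196*m^2 - 72*sqrt(2)*m^2 - 144*sqrt(2)*m + 1008*m + 2016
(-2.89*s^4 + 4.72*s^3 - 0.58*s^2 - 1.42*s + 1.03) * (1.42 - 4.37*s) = 12.6293*s^5 - 24.7302*s^4 + 9.237*s^3 + 5.3818*s^2 - 6.5175*s + 1.4626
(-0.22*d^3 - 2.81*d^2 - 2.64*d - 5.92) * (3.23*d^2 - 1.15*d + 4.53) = -0.7106*d^5 - 8.8233*d^4 - 6.2923*d^3 - 28.8149*d^2 - 5.1512*d - 26.8176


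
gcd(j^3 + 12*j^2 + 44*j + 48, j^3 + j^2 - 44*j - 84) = j^2 + 8*j + 12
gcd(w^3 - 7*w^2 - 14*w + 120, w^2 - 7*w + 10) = w - 5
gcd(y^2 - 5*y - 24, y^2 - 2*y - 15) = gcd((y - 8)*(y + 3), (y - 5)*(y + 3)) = y + 3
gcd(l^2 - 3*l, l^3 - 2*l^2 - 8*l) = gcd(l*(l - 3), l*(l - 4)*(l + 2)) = l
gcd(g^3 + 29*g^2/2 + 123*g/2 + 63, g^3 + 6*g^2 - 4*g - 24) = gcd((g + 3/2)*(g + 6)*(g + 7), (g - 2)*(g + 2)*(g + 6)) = g + 6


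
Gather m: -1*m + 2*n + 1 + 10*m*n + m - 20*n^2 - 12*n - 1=10*m*n - 20*n^2 - 10*n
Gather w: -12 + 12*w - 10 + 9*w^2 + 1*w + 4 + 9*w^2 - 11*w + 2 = 18*w^2 + 2*w - 16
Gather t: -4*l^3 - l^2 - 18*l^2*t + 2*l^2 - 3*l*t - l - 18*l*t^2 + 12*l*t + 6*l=-4*l^3 + l^2 - 18*l*t^2 + 5*l + t*(-18*l^2 + 9*l)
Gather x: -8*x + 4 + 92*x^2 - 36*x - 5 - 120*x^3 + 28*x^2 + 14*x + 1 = -120*x^3 + 120*x^2 - 30*x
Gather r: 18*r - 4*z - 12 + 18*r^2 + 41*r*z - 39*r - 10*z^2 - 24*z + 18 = 18*r^2 + r*(41*z - 21) - 10*z^2 - 28*z + 6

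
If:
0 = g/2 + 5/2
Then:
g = -5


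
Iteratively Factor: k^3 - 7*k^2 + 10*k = (k - 5)*(k^2 - 2*k) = k*(k - 5)*(k - 2)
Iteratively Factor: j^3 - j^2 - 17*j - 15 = (j + 1)*(j^2 - 2*j - 15) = (j - 5)*(j + 1)*(j + 3)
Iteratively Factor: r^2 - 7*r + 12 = (r - 4)*(r - 3)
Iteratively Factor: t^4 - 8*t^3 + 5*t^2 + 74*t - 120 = (t - 2)*(t^3 - 6*t^2 - 7*t + 60) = (t - 5)*(t - 2)*(t^2 - t - 12) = (t - 5)*(t - 2)*(t + 3)*(t - 4)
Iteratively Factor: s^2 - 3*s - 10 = (s + 2)*(s - 5)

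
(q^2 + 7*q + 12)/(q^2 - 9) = (q + 4)/(q - 3)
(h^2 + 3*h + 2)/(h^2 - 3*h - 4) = (h + 2)/(h - 4)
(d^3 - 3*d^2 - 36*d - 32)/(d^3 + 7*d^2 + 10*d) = (d^3 - 3*d^2 - 36*d - 32)/(d*(d^2 + 7*d + 10))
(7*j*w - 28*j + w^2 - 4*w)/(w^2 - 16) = (7*j + w)/(w + 4)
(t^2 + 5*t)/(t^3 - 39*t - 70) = t/(t^2 - 5*t - 14)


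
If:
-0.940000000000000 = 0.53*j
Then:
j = -1.77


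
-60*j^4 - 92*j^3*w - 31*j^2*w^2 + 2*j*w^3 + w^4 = (-6*j + w)*(j + w)*(2*j + w)*(5*j + w)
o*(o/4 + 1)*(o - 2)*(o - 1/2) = o^4/4 + 3*o^3/8 - 9*o^2/4 + o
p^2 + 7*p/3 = p*(p + 7/3)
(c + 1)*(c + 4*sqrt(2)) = c^2 + c + 4*sqrt(2)*c + 4*sqrt(2)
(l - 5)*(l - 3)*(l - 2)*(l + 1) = l^4 - 9*l^3 + 21*l^2 + l - 30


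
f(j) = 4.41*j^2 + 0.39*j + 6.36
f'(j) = 8.82*j + 0.39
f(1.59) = 18.13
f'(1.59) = 14.41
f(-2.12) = 25.35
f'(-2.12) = -18.31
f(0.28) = 6.81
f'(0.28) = 2.86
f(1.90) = 23.02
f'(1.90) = 17.15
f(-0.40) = 6.91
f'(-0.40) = -3.14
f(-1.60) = 17.03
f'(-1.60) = -13.72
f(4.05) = 80.27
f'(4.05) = 36.11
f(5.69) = 151.36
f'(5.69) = 50.58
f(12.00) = 646.08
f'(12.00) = 106.23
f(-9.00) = 360.06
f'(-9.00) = -78.99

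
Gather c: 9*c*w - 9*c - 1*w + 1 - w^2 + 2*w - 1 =c*(9*w - 9) - w^2 + w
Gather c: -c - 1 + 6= 5 - c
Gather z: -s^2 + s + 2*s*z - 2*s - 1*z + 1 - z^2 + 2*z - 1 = -s^2 - s - z^2 + z*(2*s + 1)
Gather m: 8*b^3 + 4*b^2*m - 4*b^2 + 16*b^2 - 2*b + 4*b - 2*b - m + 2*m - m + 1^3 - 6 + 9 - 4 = 8*b^3 + 4*b^2*m + 12*b^2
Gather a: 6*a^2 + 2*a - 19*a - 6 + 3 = 6*a^2 - 17*a - 3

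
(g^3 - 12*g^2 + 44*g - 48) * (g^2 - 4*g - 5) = g^5 - 16*g^4 + 87*g^3 - 164*g^2 - 28*g + 240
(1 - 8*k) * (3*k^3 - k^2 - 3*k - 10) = -24*k^4 + 11*k^3 + 23*k^2 + 77*k - 10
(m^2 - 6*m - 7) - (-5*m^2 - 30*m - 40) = 6*m^2 + 24*m + 33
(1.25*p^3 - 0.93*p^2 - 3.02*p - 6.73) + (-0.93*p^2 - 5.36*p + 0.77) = 1.25*p^3 - 1.86*p^2 - 8.38*p - 5.96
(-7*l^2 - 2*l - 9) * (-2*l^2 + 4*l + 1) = 14*l^4 - 24*l^3 + 3*l^2 - 38*l - 9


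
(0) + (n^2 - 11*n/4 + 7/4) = n^2 - 11*n/4 + 7/4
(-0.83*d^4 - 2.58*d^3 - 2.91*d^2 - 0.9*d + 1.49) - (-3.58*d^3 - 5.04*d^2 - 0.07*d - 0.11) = -0.83*d^4 + 1.0*d^3 + 2.13*d^2 - 0.83*d + 1.6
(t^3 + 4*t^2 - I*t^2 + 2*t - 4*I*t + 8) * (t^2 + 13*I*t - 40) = t^5 + 4*t^4 + 12*I*t^4 - 25*t^3 + 48*I*t^3 - 100*t^2 + 66*I*t^2 - 80*t + 264*I*t - 320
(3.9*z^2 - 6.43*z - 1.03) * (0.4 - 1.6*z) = -6.24*z^3 + 11.848*z^2 - 0.924*z - 0.412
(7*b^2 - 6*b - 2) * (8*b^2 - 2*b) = 56*b^4 - 62*b^3 - 4*b^2 + 4*b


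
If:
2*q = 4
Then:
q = 2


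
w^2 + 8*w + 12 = (w + 2)*(w + 6)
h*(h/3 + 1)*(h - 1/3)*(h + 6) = h^4/3 + 26*h^3/9 + 5*h^2 - 2*h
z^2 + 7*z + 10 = (z + 2)*(z + 5)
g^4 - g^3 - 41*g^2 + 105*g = g*(g - 5)*(g - 3)*(g + 7)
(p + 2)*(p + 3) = p^2 + 5*p + 6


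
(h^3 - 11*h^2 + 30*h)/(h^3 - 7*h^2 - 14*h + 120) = h/(h + 4)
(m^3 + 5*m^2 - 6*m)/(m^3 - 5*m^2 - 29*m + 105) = m*(m^2 + 5*m - 6)/(m^3 - 5*m^2 - 29*m + 105)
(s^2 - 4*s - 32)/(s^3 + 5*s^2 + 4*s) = (s - 8)/(s*(s + 1))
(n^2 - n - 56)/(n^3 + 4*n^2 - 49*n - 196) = (n - 8)/(n^2 - 3*n - 28)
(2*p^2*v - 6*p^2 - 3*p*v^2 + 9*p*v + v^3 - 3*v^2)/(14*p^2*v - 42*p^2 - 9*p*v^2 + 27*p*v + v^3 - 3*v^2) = (p - v)/(7*p - v)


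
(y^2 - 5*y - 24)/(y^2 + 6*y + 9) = (y - 8)/(y + 3)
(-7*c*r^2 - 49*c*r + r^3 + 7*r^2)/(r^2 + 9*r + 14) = r*(-7*c + r)/(r + 2)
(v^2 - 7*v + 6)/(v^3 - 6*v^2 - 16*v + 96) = (v - 1)/(v^2 - 16)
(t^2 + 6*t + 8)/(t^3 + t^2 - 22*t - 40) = 1/(t - 5)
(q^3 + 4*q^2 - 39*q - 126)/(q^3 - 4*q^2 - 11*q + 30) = (q^2 + q - 42)/(q^2 - 7*q + 10)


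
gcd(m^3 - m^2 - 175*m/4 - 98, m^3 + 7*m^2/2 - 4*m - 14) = m + 7/2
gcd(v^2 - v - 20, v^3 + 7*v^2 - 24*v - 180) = v - 5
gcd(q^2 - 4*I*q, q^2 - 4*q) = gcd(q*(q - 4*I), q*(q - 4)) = q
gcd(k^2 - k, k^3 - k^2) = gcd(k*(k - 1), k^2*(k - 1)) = k^2 - k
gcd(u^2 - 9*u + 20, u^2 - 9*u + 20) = u^2 - 9*u + 20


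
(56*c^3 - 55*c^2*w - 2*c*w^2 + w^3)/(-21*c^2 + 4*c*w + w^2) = (8*c^2 - 9*c*w + w^2)/(-3*c + w)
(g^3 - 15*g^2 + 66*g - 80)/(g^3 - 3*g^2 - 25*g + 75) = (g^2 - 10*g + 16)/(g^2 + 2*g - 15)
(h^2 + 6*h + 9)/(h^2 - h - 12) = (h + 3)/(h - 4)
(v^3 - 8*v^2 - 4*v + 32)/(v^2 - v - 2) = (v^2 - 6*v - 16)/(v + 1)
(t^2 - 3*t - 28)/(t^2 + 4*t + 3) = (t^2 - 3*t - 28)/(t^2 + 4*t + 3)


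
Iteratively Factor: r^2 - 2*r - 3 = (r - 3)*(r + 1)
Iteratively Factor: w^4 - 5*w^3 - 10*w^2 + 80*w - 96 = (w - 3)*(w^3 - 2*w^2 - 16*w + 32) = (w - 4)*(w - 3)*(w^2 + 2*w - 8) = (w - 4)*(w - 3)*(w + 4)*(w - 2)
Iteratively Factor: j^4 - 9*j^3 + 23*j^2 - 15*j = (j - 5)*(j^3 - 4*j^2 + 3*j) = (j - 5)*(j - 1)*(j^2 - 3*j) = (j - 5)*(j - 3)*(j - 1)*(j)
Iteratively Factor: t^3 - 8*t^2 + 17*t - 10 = (t - 5)*(t^2 - 3*t + 2) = (t - 5)*(t - 2)*(t - 1)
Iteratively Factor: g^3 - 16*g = (g)*(g^2 - 16) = g*(g - 4)*(g + 4)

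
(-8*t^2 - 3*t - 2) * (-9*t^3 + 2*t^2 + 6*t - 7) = 72*t^5 + 11*t^4 - 36*t^3 + 34*t^2 + 9*t + 14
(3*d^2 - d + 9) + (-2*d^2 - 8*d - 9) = d^2 - 9*d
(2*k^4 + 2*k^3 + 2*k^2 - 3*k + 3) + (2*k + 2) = 2*k^4 + 2*k^3 + 2*k^2 - k + 5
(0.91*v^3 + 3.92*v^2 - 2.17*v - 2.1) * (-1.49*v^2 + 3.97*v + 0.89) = -1.3559*v^5 - 2.2281*v^4 + 19.6056*v^3 - 1.9971*v^2 - 10.2683*v - 1.869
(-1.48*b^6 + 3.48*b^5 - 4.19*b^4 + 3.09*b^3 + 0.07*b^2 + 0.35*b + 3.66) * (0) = 0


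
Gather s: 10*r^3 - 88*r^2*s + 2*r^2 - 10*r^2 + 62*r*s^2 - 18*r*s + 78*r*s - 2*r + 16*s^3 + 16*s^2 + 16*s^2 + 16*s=10*r^3 - 8*r^2 - 2*r + 16*s^3 + s^2*(62*r + 32) + s*(-88*r^2 + 60*r + 16)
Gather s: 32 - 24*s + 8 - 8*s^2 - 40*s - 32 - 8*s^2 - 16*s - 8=-16*s^2 - 80*s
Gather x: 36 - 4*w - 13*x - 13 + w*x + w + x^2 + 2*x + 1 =-3*w + x^2 + x*(w - 11) + 24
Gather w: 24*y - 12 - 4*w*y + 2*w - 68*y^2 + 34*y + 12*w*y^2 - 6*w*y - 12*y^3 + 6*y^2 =w*(12*y^2 - 10*y + 2) - 12*y^3 - 62*y^2 + 58*y - 12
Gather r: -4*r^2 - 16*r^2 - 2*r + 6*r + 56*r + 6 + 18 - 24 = -20*r^2 + 60*r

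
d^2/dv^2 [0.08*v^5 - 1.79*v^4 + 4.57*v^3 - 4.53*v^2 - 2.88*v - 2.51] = 1.6*v^3 - 21.48*v^2 + 27.42*v - 9.06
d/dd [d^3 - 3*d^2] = 3*d*(d - 2)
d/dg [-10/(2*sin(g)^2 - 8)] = 10*sin(g)*cos(g)/(sin(g)^2 - 4)^2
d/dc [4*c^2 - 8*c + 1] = 8*c - 8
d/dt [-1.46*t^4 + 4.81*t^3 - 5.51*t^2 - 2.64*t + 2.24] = -5.84*t^3 + 14.43*t^2 - 11.02*t - 2.64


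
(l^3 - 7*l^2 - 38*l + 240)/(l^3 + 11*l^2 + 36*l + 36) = (l^2 - 13*l + 40)/(l^2 + 5*l + 6)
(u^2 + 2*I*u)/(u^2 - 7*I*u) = (u + 2*I)/(u - 7*I)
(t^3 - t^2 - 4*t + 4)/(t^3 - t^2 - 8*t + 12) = (t^2 + t - 2)/(t^2 + t - 6)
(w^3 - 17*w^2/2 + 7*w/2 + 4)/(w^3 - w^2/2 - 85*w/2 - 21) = (w^2 - 9*w + 8)/(w^2 - w - 42)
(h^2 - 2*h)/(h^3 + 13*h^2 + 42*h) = (h - 2)/(h^2 + 13*h + 42)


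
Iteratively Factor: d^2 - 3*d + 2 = (d - 2)*(d - 1)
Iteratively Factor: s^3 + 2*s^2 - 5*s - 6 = (s - 2)*(s^2 + 4*s + 3) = (s - 2)*(s + 3)*(s + 1)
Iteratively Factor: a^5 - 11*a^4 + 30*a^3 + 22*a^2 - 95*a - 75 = (a + 1)*(a^4 - 12*a^3 + 42*a^2 - 20*a - 75) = (a - 3)*(a + 1)*(a^3 - 9*a^2 + 15*a + 25) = (a - 5)*(a - 3)*(a + 1)*(a^2 - 4*a - 5) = (a - 5)^2*(a - 3)*(a + 1)*(a + 1)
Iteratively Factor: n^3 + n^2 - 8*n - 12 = (n + 2)*(n^2 - n - 6) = (n + 2)^2*(n - 3)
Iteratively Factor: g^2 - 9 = (g + 3)*(g - 3)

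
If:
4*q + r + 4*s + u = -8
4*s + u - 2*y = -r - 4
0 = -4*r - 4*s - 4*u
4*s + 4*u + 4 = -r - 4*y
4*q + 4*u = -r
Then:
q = -11/13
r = 12/13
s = -20/13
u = 8/13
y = -4/13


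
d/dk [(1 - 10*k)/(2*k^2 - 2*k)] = (5*k^2 - k + 1/2)/(k^2*(k^2 - 2*k + 1))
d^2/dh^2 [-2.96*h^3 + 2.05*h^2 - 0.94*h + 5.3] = 4.1 - 17.76*h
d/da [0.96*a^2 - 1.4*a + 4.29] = 1.92*a - 1.4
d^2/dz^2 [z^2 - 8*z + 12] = 2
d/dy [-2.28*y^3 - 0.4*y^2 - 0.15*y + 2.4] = -6.84*y^2 - 0.8*y - 0.15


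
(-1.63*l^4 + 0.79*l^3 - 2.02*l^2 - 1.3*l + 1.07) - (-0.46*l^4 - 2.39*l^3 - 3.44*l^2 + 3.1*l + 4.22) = -1.17*l^4 + 3.18*l^3 + 1.42*l^2 - 4.4*l - 3.15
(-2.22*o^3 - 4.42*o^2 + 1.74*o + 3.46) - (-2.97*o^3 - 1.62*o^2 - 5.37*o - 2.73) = 0.75*o^3 - 2.8*o^2 + 7.11*o + 6.19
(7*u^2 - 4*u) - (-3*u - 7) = 7*u^2 - u + 7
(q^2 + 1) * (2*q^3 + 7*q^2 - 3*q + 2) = 2*q^5 + 7*q^4 - q^3 + 9*q^2 - 3*q + 2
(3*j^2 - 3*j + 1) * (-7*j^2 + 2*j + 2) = -21*j^4 + 27*j^3 - 7*j^2 - 4*j + 2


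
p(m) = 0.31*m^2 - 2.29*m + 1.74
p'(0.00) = -2.29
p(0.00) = 1.74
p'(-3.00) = -4.15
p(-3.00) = 11.40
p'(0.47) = -2.00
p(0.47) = 0.73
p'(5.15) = 0.90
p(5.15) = -1.83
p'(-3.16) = -4.25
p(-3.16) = 12.07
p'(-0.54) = -2.62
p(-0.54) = 3.07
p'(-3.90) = -4.71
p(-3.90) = 15.39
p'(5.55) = 1.15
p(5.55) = -1.42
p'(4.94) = 0.77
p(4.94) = -2.01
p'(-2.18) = -3.64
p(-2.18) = 8.21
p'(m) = 0.62*m - 2.29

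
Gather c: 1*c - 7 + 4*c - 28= 5*c - 35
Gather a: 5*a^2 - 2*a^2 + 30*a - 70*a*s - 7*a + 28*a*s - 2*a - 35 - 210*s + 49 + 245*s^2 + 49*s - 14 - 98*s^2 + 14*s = 3*a^2 + a*(21 - 42*s) + 147*s^2 - 147*s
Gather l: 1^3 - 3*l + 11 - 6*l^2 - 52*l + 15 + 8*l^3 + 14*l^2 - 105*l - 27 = 8*l^3 + 8*l^2 - 160*l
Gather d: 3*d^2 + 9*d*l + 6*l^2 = 3*d^2 + 9*d*l + 6*l^2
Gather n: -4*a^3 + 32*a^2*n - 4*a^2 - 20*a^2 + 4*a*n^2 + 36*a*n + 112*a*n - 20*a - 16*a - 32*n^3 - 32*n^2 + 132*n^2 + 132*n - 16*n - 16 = -4*a^3 - 24*a^2 - 36*a - 32*n^3 + n^2*(4*a + 100) + n*(32*a^2 + 148*a + 116) - 16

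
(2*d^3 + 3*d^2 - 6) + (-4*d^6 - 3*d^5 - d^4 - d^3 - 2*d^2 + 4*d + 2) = -4*d^6 - 3*d^5 - d^4 + d^3 + d^2 + 4*d - 4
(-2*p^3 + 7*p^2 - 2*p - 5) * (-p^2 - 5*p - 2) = 2*p^5 + 3*p^4 - 29*p^3 + p^2 + 29*p + 10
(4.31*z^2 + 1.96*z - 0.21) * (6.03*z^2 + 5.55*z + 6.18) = 25.9893*z^4 + 35.7393*z^3 + 36.2475*z^2 + 10.9473*z - 1.2978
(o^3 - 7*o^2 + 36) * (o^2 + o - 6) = o^5 - 6*o^4 - 13*o^3 + 78*o^2 + 36*o - 216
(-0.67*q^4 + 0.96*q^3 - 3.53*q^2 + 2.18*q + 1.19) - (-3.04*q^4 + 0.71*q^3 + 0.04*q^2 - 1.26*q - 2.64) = 2.37*q^4 + 0.25*q^3 - 3.57*q^2 + 3.44*q + 3.83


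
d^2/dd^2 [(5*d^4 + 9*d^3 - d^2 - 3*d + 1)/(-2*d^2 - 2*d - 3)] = 2*(-20*d^6 - 60*d^5 - 150*d^4 - 214*d^3 - 462*d^2 - 309*d - 7)/(8*d^6 + 24*d^5 + 60*d^4 + 80*d^3 + 90*d^2 + 54*d + 27)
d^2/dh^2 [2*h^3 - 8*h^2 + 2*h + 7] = 12*h - 16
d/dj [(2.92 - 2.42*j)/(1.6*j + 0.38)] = (-8.94656*j - 2.124808)/(1.6*j + 0.38)^3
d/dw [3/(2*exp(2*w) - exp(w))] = 3*(1 - 4*exp(w))*exp(-w)/(2*exp(w) - 1)^2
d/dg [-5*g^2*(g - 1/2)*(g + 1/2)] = -20*g^3 + 5*g/2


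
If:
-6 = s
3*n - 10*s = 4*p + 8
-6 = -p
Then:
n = -28/3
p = 6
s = -6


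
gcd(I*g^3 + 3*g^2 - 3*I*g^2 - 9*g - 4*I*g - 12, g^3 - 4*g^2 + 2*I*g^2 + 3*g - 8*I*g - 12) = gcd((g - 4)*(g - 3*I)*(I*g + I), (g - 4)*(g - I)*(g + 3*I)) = g - 4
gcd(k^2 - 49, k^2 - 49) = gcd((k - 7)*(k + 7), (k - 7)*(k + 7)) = k^2 - 49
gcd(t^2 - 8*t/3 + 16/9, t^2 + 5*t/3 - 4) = t - 4/3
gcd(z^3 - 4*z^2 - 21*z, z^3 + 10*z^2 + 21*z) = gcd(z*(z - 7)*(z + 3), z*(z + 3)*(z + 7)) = z^2 + 3*z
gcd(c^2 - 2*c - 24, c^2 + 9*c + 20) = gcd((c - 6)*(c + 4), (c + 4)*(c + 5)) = c + 4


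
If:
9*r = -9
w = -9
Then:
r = -1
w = -9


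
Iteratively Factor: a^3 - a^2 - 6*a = (a - 3)*(a^2 + 2*a) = (a - 3)*(a + 2)*(a)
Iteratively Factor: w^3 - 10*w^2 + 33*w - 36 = (w - 3)*(w^2 - 7*w + 12) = (w - 3)^2*(w - 4)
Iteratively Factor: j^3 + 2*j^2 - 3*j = (j - 1)*(j^2 + 3*j) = j*(j - 1)*(j + 3)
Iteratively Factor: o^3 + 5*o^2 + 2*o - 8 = (o - 1)*(o^2 + 6*o + 8) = (o - 1)*(o + 2)*(o + 4)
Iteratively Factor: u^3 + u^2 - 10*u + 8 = (u - 2)*(u^2 + 3*u - 4) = (u - 2)*(u + 4)*(u - 1)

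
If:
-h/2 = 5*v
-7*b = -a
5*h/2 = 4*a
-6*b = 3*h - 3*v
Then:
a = 0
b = 0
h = 0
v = 0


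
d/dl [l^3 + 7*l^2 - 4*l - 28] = 3*l^2 + 14*l - 4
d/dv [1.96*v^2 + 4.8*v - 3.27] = 3.92*v + 4.8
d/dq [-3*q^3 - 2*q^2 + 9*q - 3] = -9*q^2 - 4*q + 9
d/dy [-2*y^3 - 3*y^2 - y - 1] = -6*y^2 - 6*y - 1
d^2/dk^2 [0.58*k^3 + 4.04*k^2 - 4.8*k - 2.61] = 3.48*k + 8.08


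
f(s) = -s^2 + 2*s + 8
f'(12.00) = -22.00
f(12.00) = -112.00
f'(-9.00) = 20.00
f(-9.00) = -91.00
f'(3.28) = -4.56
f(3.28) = 3.80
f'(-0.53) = 3.06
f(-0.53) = 6.66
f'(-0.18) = 2.36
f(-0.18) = 7.61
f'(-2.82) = 7.64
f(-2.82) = -5.59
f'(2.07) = -2.14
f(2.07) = 7.86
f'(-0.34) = 2.68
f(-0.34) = 7.20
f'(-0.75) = 3.50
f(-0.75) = 5.94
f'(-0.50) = 3.00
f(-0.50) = 6.75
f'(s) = 2 - 2*s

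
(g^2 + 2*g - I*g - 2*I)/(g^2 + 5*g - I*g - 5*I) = (g + 2)/(g + 5)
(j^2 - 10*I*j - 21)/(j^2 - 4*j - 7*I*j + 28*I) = (j - 3*I)/(j - 4)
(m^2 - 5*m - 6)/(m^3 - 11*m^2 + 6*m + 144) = (m + 1)/(m^2 - 5*m - 24)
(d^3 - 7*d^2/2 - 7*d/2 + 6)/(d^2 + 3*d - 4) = (d^2 - 5*d/2 - 6)/(d + 4)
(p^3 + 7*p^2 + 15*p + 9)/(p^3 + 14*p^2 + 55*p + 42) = (p^2 + 6*p + 9)/(p^2 + 13*p + 42)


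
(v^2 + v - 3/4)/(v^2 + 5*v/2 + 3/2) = (v - 1/2)/(v + 1)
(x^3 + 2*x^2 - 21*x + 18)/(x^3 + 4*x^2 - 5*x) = (x^2 + 3*x - 18)/(x*(x + 5))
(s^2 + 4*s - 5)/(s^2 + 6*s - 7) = (s + 5)/(s + 7)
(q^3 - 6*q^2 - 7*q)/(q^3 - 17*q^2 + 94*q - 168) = q*(q + 1)/(q^2 - 10*q + 24)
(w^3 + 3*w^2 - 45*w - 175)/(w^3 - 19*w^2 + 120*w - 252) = (w^2 + 10*w + 25)/(w^2 - 12*w + 36)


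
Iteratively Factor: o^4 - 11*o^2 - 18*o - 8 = (o + 1)*(o^3 - o^2 - 10*o - 8) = (o + 1)*(o + 2)*(o^2 - 3*o - 4) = (o - 4)*(o + 1)*(o + 2)*(o + 1)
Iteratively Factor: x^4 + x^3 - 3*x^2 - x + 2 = (x - 1)*(x^3 + 2*x^2 - x - 2) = (x - 1)^2*(x^2 + 3*x + 2) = (x - 1)^2*(x + 2)*(x + 1)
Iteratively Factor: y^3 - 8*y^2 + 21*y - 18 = (y - 2)*(y^2 - 6*y + 9) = (y - 3)*(y - 2)*(y - 3)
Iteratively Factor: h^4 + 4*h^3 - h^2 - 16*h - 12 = (h - 2)*(h^3 + 6*h^2 + 11*h + 6) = (h - 2)*(h + 3)*(h^2 + 3*h + 2) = (h - 2)*(h + 2)*(h + 3)*(h + 1)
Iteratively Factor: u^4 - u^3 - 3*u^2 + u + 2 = (u - 1)*(u^3 - 3*u - 2) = (u - 1)*(u + 1)*(u^2 - u - 2) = (u - 2)*(u - 1)*(u + 1)*(u + 1)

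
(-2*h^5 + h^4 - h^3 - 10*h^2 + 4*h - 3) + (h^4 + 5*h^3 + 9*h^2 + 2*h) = -2*h^5 + 2*h^4 + 4*h^3 - h^2 + 6*h - 3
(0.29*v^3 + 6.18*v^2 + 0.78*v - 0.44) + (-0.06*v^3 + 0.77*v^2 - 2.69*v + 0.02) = 0.23*v^3 + 6.95*v^2 - 1.91*v - 0.42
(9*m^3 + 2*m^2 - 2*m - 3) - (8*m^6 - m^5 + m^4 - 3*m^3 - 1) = -8*m^6 + m^5 - m^4 + 12*m^3 + 2*m^2 - 2*m - 2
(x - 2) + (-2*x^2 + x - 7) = -2*x^2 + 2*x - 9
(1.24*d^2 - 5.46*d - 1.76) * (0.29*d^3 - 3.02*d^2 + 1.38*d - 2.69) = 0.3596*d^5 - 5.3282*d^4 + 17.69*d^3 - 5.5552*d^2 + 12.2586*d + 4.7344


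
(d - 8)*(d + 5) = d^2 - 3*d - 40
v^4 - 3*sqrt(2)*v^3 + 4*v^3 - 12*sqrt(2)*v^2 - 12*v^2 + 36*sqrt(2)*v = v*(v - 2)*(v + 6)*(v - 3*sqrt(2))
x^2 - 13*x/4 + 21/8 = (x - 7/4)*(x - 3/2)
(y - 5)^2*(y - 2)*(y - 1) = y^4 - 13*y^3 + 57*y^2 - 95*y + 50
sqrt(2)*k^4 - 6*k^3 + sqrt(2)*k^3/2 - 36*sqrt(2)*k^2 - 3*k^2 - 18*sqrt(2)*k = k*(k - 6*sqrt(2))*(k + 3*sqrt(2))*(sqrt(2)*k + sqrt(2)/2)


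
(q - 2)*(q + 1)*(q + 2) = q^3 + q^2 - 4*q - 4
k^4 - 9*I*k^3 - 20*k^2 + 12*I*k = k*(k - 6*I)*(k - 2*I)*(k - I)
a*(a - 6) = a^2 - 6*a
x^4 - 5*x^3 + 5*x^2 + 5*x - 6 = (x - 3)*(x - 2)*(x - 1)*(x + 1)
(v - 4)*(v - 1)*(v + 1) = v^3 - 4*v^2 - v + 4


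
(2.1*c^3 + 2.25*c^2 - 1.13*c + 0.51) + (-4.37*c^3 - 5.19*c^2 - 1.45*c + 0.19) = -2.27*c^3 - 2.94*c^2 - 2.58*c + 0.7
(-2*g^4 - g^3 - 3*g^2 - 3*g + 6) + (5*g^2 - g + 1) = -2*g^4 - g^3 + 2*g^2 - 4*g + 7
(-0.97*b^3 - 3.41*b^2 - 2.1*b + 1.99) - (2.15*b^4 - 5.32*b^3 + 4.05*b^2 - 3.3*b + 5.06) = -2.15*b^4 + 4.35*b^3 - 7.46*b^2 + 1.2*b - 3.07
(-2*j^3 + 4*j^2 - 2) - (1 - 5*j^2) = -2*j^3 + 9*j^2 - 3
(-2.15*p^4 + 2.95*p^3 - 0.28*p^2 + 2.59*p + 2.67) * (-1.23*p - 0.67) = 2.6445*p^5 - 2.188*p^4 - 1.6321*p^3 - 2.9981*p^2 - 5.0194*p - 1.7889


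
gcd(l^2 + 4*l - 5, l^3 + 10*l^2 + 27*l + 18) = 1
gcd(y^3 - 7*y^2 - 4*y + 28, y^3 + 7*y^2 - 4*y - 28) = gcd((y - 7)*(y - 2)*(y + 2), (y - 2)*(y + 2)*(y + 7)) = y^2 - 4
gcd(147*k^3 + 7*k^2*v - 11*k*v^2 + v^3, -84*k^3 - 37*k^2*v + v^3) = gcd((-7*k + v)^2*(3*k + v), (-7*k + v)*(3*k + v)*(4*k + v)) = -21*k^2 - 4*k*v + v^2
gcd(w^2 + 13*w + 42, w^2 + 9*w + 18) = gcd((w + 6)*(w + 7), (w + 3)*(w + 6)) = w + 6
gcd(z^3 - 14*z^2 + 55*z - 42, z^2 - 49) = z - 7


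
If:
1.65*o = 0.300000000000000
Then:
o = 0.18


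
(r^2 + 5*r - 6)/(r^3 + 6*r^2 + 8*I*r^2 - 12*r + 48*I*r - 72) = (r - 1)/(r^2 + 8*I*r - 12)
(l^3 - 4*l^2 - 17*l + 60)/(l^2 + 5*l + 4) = (l^2 - 8*l + 15)/(l + 1)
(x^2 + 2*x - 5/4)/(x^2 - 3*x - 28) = (-x^2 - 2*x + 5/4)/(-x^2 + 3*x + 28)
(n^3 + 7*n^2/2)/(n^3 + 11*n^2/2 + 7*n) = n/(n + 2)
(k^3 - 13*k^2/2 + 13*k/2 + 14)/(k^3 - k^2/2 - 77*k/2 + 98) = (k + 1)/(k + 7)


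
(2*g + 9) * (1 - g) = -2*g^2 - 7*g + 9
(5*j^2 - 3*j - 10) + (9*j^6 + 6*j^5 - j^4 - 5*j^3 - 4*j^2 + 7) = 9*j^6 + 6*j^5 - j^4 - 5*j^3 + j^2 - 3*j - 3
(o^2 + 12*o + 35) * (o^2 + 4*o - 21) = o^4 + 16*o^3 + 62*o^2 - 112*o - 735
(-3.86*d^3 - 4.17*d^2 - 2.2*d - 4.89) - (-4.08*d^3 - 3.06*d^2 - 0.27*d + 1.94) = 0.22*d^3 - 1.11*d^2 - 1.93*d - 6.83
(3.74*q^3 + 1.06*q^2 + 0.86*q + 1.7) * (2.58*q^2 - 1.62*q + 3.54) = 9.6492*q^5 - 3.324*q^4 + 13.7412*q^3 + 6.7452*q^2 + 0.2904*q + 6.018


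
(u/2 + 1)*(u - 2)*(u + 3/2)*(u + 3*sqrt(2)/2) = u^4/2 + 3*u^3/4 + 3*sqrt(2)*u^3/4 - 2*u^2 + 9*sqrt(2)*u^2/8 - 3*sqrt(2)*u - 3*u - 9*sqrt(2)/2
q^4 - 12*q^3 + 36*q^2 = q^2*(q - 6)^2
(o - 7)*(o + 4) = o^2 - 3*o - 28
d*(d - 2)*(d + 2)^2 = d^4 + 2*d^3 - 4*d^2 - 8*d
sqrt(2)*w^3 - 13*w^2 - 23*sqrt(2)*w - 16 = (w - 8*sqrt(2))*(w + sqrt(2))*(sqrt(2)*w + 1)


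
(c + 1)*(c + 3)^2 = c^3 + 7*c^2 + 15*c + 9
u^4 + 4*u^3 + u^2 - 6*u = u*(u - 1)*(u + 2)*(u + 3)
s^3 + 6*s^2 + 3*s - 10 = (s - 1)*(s + 2)*(s + 5)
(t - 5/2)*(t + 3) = t^2 + t/2 - 15/2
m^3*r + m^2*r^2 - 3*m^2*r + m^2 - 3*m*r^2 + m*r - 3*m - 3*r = (m - 3)*(m + r)*(m*r + 1)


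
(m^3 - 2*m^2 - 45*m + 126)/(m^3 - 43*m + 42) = (m - 3)/(m - 1)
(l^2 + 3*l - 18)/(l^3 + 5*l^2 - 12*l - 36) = 1/(l + 2)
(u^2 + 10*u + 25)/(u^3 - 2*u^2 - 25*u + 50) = (u + 5)/(u^2 - 7*u + 10)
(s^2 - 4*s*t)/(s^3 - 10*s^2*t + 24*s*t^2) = 1/(s - 6*t)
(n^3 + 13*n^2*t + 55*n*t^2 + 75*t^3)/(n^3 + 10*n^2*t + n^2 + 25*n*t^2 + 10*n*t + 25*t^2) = (n + 3*t)/(n + 1)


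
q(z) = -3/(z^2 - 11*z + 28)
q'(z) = -3*(11 - 2*z)/(z^2 - 11*z + 28)^2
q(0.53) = -0.13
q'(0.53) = -0.06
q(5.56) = 1.34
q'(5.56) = 0.07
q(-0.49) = -0.09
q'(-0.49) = -0.03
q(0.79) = -0.15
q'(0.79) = -0.07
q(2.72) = -0.55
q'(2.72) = -0.56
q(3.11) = -0.87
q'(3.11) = -1.20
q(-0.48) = -0.09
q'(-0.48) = -0.03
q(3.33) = -1.22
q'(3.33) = -2.15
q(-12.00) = -0.00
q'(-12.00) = 0.00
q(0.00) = -0.11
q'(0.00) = -0.04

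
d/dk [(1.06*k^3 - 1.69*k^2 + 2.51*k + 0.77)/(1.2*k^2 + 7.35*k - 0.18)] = (1.272*k^4 + 15.582*k^3 - 16.0059*k^2 - 1.2396*k - 6.1113)/(1.44*k^4 + 17.64*k^3 + 53.5905*k^2 - 2.646*k + 0.0324)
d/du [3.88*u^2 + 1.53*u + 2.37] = 7.76*u + 1.53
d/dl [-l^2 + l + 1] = 1 - 2*l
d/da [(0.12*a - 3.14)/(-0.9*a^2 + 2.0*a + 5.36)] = (0.108*a^2 - 5.652*a + 6.9232)/(0.81*a^4 - 3.6*a^3 - 5.648*a^2 + 21.44*a + 28.7296)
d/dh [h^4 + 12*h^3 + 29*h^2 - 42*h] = 4*h^3 + 36*h^2 + 58*h - 42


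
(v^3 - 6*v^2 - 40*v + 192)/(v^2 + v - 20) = (v^2 - 2*v - 48)/(v + 5)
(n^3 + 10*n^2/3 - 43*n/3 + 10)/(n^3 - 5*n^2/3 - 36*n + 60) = (n - 1)/(n - 6)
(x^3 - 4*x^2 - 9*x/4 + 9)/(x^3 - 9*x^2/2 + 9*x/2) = (x^2 - 5*x/2 - 6)/(x*(x - 3))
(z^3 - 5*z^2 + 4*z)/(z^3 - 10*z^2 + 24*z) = (z - 1)/(z - 6)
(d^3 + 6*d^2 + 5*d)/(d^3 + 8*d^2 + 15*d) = (d + 1)/(d + 3)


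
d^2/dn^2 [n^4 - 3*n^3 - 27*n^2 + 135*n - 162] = 12*n^2 - 18*n - 54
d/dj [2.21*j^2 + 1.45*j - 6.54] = 4.42*j + 1.45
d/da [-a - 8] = -1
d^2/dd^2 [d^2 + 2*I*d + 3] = 2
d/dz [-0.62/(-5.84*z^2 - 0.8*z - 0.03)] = (-7.2416*z - 0.496)/(5.84*z^2 + 0.8*z + 0.03)^2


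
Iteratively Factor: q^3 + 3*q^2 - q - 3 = (q - 1)*(q^2 + 4*q + 3) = (q - 1)*(q + 3)*(q + 1)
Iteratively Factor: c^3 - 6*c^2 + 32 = (c - 4)*(c^2 - 2*c - 8) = (c - 4)^2*(c + 2)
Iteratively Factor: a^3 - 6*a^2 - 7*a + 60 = (a - 5)*(a^2 - a - 12) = (a - 5)*(a + 3)*(a - 4)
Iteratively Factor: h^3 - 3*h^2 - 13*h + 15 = (h - 1)*(h^2 - 2*h - 15) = (h - 5)*(h - 1)*(h + 3)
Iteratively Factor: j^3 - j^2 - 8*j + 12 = (j - 2)*(j^2 + j - 6) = (j - 2)^2*(j + 3)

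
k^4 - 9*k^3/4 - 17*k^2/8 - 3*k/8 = k*(k - 3)*(k + 1/4)*(k + 1/2)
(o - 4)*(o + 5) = o^2 + o - 20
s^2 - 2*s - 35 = (s - 7)*(s + 5)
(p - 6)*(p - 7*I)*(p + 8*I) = p^3 - 6*p^2 + I*p^2 + 56*p - 6*I*p - 336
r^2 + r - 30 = (r - 5)*(r + 6)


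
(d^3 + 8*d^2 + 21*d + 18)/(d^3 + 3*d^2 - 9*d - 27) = (d + 2)/(d - 3)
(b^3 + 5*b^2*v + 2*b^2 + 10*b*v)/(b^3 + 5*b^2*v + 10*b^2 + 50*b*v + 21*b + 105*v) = b*(b + 2)/(b^2 + 10*b + 21)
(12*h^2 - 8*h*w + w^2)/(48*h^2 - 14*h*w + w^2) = (-2*h + w)/(-8*h + w)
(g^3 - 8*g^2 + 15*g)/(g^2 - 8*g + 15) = g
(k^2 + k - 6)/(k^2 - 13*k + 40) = (k^2 + k - 6)/(k^2 - 13*k + 40)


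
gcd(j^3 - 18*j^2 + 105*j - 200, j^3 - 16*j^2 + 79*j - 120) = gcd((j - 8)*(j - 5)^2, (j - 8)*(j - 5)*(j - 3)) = j^2 - 13*j + 40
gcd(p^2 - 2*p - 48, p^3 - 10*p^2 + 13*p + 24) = p - 8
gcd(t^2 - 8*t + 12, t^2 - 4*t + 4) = t - 2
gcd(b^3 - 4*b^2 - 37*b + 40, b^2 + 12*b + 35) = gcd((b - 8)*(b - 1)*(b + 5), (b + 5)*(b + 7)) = b + 5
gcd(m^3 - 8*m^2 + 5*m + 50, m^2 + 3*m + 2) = m + 2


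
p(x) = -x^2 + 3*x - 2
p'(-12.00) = 27.00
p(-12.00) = -182.00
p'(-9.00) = 21.00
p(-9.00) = -110.00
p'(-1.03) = 5.06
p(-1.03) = -6.15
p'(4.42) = -5.84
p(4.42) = -8.28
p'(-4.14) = 11.28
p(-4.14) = -31.56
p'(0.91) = 1.18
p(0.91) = -0.10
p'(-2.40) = 7.80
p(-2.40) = -14.96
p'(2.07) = -1.14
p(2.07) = -0.07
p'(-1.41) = 5.82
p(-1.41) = -8.22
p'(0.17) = 2.66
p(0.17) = -1.52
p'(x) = 3 - 2*x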